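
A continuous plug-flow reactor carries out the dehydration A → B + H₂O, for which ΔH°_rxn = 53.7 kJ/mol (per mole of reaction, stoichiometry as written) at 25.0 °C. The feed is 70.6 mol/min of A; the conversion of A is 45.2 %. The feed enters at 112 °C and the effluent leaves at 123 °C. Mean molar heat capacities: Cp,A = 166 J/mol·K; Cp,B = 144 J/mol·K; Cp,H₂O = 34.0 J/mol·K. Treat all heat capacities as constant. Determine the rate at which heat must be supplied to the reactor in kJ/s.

Q_in = 31.3 kJ/s

Extent of reaction ξ = 0.452 × 70.6 = 31.911 mol/min
Reaction term: ξ·ΔH°_rxn = 31.911 × 53.7 = 1713.6 kJ/min
Sensible, feed 112→25 °C: -1019.6 kJ/min
Outlet flows (mol/min): A 38.689, B 31.911, H₂O 31.911
Sensible, products 25→123 °C: 1186 kJ/min
Q = ΔH = 1880.1 kJ/min = 31.335 kW
Heat supplied = 31.335 kJ/s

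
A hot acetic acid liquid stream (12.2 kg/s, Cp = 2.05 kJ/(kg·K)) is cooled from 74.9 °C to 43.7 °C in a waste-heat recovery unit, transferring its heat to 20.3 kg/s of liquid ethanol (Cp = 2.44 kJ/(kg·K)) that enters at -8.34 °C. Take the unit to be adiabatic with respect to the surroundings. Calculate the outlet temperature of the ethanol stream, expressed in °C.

Heat released by hot stream: Q = 12.2 × 2.05 × (74.9 − 43.7) = 780.31 kJ/s
Energy balance on cold side (adiabatic exchanger): Q = ṁ_c·Cp_c·(T_c,out − T_c,in)
T_c,out = -8.34 + 780.31/(20.3 × 2.44) = 7.4137 °C

T_c,out = 7.41 °C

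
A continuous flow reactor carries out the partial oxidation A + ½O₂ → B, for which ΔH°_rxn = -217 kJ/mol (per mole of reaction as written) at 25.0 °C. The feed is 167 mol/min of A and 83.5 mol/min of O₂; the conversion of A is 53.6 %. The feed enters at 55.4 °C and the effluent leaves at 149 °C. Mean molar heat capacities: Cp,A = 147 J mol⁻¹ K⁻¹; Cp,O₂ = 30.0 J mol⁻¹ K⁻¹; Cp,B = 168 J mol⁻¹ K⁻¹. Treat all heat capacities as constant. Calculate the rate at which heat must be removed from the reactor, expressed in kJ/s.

Q_out = 280 kJ/s

Extent of reaction ξ = 0.536 × 167 = 89.512 mol/min
Reaction term: ξ·ΔH°_rxn = 89.512 × -217 = -19424 kJ/min
Sensible, feed 55.4→25 °C: -822.44 kJ/min
Outlet flows (mol/min): A 77.488, O₂ 38.744, B 89.512
Sensible, products 25→149 °C: 3421.3 kJ/min
Q = ΔH = -16825 kJ/min = -280.42 kW
Heat removed = 280.42 kJ/s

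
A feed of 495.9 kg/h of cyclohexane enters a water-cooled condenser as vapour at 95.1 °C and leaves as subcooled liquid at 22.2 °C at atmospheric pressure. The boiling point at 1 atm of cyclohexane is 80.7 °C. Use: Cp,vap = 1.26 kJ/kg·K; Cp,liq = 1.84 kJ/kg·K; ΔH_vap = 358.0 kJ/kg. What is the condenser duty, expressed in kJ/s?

vapour 95.1→80.7 °C: -18.144 kJ/kg
condensation at 80.7 °C: -358 kJ/kg
liquid 80.7→22.2 °C: -107.64 kJ/kg
Δh = -18.144 + -358 + -107.64 = -483.78 kJ/kg
Q = ṁ·Δh = 495.9 kg/h × -483.78 kJ/kg = -239910 kJ/h
|Q| = 66.641 kW

Q_c = 66.6 kJ/s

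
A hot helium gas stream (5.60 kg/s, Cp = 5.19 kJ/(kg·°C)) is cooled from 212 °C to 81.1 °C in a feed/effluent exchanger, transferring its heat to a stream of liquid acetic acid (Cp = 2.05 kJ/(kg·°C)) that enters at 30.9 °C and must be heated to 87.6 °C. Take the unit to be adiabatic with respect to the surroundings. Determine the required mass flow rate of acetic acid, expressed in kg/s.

Heat released by hot stream: Q = 5.60 × 5.19 × (212 − 81.1) = 3804.5 kJ/s
Energy balance on cold side (adiabatic exchanger): Q = ṁ_c·Cp_c·(T_c,out − T_c,in)
ṁ_c = 3804.5 / [2.05 × (87.6 − 30.9)] = 32.731 kg/s

ṁ_c = 32.7 kg/s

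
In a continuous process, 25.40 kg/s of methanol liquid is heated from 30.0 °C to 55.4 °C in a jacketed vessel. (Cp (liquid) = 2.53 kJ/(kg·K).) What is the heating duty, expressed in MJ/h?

Q = 5880 MJ/h

Q = ṁ·Cp·ΔT = 25.40 × 2.53 × (55.4 − 30.0) = 1632.3 kJ/s
Heating duty = 5876.1 MJ/h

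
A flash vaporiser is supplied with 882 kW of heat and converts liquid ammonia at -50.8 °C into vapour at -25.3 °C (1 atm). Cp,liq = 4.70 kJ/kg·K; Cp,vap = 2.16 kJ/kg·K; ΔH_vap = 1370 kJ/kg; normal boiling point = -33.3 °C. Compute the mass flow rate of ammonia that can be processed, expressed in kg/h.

Δh = 4.70×(-33.3−-50.8) + 1370 + 2.16×(-25.3−-33.3) = 1469.5 kJ/kg
Q = 882 kW = 882 kJ/s = 3.1752e+06 kJ/h
ṁ = Q/Δh = 3.1752e+06 / 1469.5 = 2160.7 kg/h

ṁ = 2160 kg/h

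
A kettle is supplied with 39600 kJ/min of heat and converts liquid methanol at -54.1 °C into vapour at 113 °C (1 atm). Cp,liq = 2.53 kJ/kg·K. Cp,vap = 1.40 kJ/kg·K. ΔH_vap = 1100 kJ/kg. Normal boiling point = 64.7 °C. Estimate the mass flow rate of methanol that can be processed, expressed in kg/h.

Δh = 2.53×(64.7−-54.1) + 1100 + 1.40×(113−64.7) = 1468.2 kJ/kg
Q = 39600 kJ/min = 660 kJ/s = 2.376e+06 kJ/h
ṁ = Q/Δh = 2.376e+06 / 1468.2 = 1618.3 kg/h

ṁ = 1620 kg/h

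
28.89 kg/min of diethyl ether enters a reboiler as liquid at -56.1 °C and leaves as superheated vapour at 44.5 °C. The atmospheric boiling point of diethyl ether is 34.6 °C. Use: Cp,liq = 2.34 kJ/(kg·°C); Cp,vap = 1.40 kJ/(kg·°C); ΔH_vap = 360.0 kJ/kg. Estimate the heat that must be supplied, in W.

Q = 282000 W

liquid -56.1→34.6 °C: 212.24 kJ/kg
vaporisation at 34.6 °C: 360 kJ/kg
vapour 34.6→44.5 °C: 13.86 kJ/kg
Δh = 212.24 + 360 + 13.86 = 586.1 kJ/kg
Q = ṁ·Δh = 28.89 kg/min × 586.1 kJ/kg = 16932 kJ/min
|Q| = 282.21 kW = 282210 W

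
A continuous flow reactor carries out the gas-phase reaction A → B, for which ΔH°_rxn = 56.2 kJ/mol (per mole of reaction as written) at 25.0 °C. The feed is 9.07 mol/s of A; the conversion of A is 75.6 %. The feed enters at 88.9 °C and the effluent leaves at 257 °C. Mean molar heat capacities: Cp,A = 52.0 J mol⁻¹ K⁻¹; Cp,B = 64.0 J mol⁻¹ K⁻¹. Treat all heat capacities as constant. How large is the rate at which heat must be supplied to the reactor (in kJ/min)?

Extent of reaction ξ = 0.756 × 9.07 = 6.8569 mol/s
Reaction term: ξ·ΔH°_rxn = 6.8569 × 56.2 = 385.36 kJ/s
Sensible, feed 88.9→25 °C: -30.138 kJ/s
Outlet flows (mol/s): A 2.2131, B 6.8569
Sensible, products 25→257 °C: 128.51 kJ/s
Q = ΔH = 483.73 kJ/s = 483.73 kW
Heat supplied = 29024 kJ/min

Q_in = 29000 kJ/min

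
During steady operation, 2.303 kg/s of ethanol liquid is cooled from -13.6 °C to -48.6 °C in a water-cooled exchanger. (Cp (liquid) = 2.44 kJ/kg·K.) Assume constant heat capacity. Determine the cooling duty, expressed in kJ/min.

Q = ṁ·Cp·ΔT = 2.303 × 2.44 × (-48.6 − -13.6) = -196.68 kJ/s
Cooling duty = 11801 kJ/min

Q_c = 11800 kJ/min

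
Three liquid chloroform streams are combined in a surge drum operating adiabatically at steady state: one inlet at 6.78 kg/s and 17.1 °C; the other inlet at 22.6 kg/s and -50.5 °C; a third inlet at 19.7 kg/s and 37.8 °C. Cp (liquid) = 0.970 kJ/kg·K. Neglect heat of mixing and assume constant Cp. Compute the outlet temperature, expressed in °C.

T_out = -5.72 °C

Energy balance with Q = 0: Σ ṁᵢCp,ᵢ(T_out − Tᵢ) = 0
Σ ṁᵢCp,ᵢTᵢ = 6.78×0.970×17.1 + 22.6×0.970×-50.5 + 19.7×0.970×37.8 = -272.28
Σ ṁᵢCp,ᵢ = 6.78×0.970 + 22.6×0.970 + 19.7×0.970 = 47.608
T_out = -272.28 / 47.608 = -5.7193 °C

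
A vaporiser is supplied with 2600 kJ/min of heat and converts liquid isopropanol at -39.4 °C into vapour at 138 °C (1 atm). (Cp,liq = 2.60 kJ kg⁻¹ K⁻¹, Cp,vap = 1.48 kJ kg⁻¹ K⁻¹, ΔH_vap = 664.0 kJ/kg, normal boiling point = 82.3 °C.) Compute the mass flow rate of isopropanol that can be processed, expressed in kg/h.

ṁ = 147 kg/h

Δh = 2.60×(82.3−-39.4) + 664.0 + 1.48×(138−82.3) = 1062.9 kJ/kg
Q = 2600 kJ/min = 43.333 kJ/s = 156000 kJ/h
ṁ = Q/Δh = 156000 / 1062.9 = 146.77 kg/h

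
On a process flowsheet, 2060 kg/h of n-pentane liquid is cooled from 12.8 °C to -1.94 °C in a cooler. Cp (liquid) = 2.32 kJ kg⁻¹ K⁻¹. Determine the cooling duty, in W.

Q = ṁ·Cp·ΔT = 2060 × 2.32 × (-1.94 − 12.8) = -70445 kJ/h
Converting: 70445 / 3600 s = 19.568 kW
Cooling duty = 19568 W

Q_c = 19600 W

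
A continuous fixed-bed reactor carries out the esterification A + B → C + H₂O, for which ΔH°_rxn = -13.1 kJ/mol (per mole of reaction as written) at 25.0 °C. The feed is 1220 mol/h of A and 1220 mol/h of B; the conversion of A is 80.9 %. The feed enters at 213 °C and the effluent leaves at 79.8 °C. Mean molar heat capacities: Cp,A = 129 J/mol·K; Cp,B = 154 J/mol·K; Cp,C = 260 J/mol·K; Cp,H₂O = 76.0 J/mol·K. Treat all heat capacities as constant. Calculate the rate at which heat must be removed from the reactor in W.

Extent of reaction ξ = 0.809 × 1220 = 986.98 mol/h
Reaction term: ξ·ΔH°_rxn = 986.98 × -13.1 = -12929 kJ/h
Sensible, feed 213→25 °C: -64909 kJ/h
Outlet flows (mol/h): A 233.02, B 233.02, C 986.98, H₂O 986.98
Sensible, products 25→79.8 °C: 21787 kJ/h
Q = ΔH = -56051 kJ/h = -15.57 kW
Heat removed = 15570 W

Q_out = 15600 W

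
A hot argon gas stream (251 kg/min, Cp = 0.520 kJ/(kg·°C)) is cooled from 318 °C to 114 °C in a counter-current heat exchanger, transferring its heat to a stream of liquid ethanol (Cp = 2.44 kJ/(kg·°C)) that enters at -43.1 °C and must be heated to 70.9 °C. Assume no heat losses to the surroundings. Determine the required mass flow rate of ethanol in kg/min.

ṁ_c = 95.7 kg/min

Heat released by hot stream: Q = 251 × 0.520 × (318 − 114) = 26626 kJ/min
Energy balance on cold side (adiabatic exchanger): Q = ṁ_c·Cp_c·(T_c,out − T_c,in)
ṁ_c = 26626 / [2.44 × (70.9 − -43.1)] = 95.722 kg/min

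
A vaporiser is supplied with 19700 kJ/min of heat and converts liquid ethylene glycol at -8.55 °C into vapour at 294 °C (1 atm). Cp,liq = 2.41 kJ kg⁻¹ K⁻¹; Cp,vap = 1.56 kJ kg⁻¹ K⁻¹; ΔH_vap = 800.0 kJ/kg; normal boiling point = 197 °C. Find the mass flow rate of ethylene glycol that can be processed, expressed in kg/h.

ṁ = 817 kg/h

Δh = 2.41×(197−-8.55) + 800.0 + 1.56×(294−197) = 1446.7 kJ/kg
Q = 19700 kJ/min = 328.33 kJ/s = 1.182e+06 kJ/h
ṁ = Q/Δh = 1.182e+06 / 1446.7 = 817.03 kg/h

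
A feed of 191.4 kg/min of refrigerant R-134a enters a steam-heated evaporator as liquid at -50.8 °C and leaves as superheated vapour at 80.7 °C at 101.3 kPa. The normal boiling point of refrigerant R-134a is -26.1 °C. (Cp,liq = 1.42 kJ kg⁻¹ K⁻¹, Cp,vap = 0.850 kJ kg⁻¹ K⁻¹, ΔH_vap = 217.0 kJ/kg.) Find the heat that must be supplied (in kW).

Q = 1090 kW

liquid -50.8→-26.1 °C: 35.074 kJ/kg
vaporisation at -26.1 °C: 217 kJ/kg
vapour -26.1→80.7 °C: 90.78 kJ/kg
Δh = 35.074 + 217 + 90.78 = 342.85 kJ/kg
Q = ṁ·Δh = 191.4 kg/min × 342.85 kJ/kg = 65622 kJ/min
|Q| = 1093.7 kW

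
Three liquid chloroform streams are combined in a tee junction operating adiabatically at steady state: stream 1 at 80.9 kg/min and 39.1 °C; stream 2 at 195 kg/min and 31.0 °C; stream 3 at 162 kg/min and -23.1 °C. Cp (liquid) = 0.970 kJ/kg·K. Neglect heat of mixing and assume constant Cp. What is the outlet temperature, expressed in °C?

Adiabatic, steady state ⇒ Σ ṁᵢCp,ᵢ(T_out − Tᵢ) = 0
Σ ṁᵢCp,ᵢTᵢ = 80.9×0.970×39.1 + 195×0.970×31.0 + 162×0.970×-23.1 = 5302
Σ ṁᵢCp,ᵢ = 80.9×0.970 + 195×0.970 + 162×0.970 = 424.76
T_out = 5302 / 424.76 = 12.482 °C

T_out = 12.5 °C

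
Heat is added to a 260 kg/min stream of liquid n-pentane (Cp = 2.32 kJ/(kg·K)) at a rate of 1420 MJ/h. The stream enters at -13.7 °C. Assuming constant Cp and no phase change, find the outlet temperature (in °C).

T_out = 25.5 °C

Q = 1420 MJ/h = 23667 kJ/min
ΔT = Q/(ṁ·Cp) = 23667/(260×2.32) = 39.235 K
T_out = -13.7 + 39.235 = 25.535 °C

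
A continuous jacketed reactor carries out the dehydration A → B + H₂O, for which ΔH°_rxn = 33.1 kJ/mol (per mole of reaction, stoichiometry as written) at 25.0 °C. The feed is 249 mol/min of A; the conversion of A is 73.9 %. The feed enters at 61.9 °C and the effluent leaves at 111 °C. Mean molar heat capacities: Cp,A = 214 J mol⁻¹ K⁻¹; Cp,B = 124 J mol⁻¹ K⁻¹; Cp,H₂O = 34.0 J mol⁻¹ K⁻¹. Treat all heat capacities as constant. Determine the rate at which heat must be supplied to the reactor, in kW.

Q_in = 130 kW

Extent of reaction ξ = 0.739 × 249 = 184.01 mol/min
Reaction term: ξ·ΔH°_rxn = 184.01 × 33.1 = 6090.8 kJ/min
Sensible, feed 61.9→25 °C: -1966.3 kJ/min
Outlet flows (mol/min): A 64.989, B 184.01, H₂O 184.01
Sensible, products 25→111 °C: 3696.4 kJ/min
Q = ΔH = 7820.9 kJ/min = 130.35 kW
Heat supplied = 130.35 kW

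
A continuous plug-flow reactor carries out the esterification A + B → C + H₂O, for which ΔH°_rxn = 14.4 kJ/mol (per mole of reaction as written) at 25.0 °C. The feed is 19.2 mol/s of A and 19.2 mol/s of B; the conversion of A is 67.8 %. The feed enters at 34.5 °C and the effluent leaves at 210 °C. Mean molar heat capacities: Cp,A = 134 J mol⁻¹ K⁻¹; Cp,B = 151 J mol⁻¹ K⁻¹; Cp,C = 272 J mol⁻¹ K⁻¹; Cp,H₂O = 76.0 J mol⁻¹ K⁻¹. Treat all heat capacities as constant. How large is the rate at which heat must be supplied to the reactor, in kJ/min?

Q_in = 78000 kJ/min

Extent of reaction ξ = 0.678 × 19.2 = 13.018 mol/s
Reaction term: ξ·ΔH°_rxn = 13.018 × 14.4 = 187.45 kJ/s
Sensible, feed 34.5→25 °C: -51.984 kJ/s
Outlet flows (mol/s): A 6.1824, B 6.1824, C 13.018, H₂O 13.018
Sensible, products 25→210 °C: 1164 kJ/s
Q = ΔH = 1299.5 kJ/s = 1299.5 kW
Heat supplied = 77971 kJ/min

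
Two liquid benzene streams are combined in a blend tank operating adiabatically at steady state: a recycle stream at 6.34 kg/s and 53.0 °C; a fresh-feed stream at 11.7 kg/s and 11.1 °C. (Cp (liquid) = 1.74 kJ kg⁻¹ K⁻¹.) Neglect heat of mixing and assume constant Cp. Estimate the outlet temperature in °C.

T_out = 25.8 °C

Energy balance with Q = 0: Σ ṁᵢCp,ᵢ(T_out − Tᵢ) = 0
T_out = Σ ṁᵢCp,ᵢTᵢ / Σ ṁᵢCp,ᵢ
      = 810.65 / 31.39 = 25.825 °C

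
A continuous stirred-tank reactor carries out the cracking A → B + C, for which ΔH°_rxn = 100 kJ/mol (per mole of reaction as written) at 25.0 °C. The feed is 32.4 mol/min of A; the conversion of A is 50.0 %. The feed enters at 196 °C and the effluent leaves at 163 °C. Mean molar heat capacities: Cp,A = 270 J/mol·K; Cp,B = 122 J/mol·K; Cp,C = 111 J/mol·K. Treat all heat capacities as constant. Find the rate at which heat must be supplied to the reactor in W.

Q_in = 20800 W

Extent of reaction ξ = 0.500 × 32.4 = 16.2 mol/min
Reaction term: ξ·ΔH°_rxn = 16.2 × 100 = 1620 kJ/min
Sensible, feed 196→25 °C: -1495.9 kJ/min
Outlet flows (mol/min): A 16.2, B 16.2, C 16.2
Sensible, products 25→163 °C: 1124.5 kJ/min
Q = ΔH = 1248.6 kJ/min = 20.81 kW
Heat supplied = 20810 W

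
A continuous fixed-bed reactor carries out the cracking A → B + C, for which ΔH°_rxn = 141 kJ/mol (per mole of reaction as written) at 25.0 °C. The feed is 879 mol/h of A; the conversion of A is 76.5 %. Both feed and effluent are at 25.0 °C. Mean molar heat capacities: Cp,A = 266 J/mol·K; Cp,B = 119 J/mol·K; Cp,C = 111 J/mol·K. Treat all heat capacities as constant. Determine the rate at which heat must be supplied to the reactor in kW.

Extent of reaction ξ = 0.765 × 879 = 672.44 mol/h
Reaction term: ξ·ΔH°_rxn = 672.44 × 141 = 94813 kJ/h
Q = ΔH = 94813 kJ/h = 26.337 kW
Heat supplied = 26.337 kW

Q_in = 26.3 kW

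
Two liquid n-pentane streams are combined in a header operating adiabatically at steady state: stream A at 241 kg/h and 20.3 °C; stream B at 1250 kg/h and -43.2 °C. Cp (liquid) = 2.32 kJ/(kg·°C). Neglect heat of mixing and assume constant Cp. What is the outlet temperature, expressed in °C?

Adiabatic, steady state ⇒ Σ ṁᵢCp,ᵢ(T_out − Tᵢ) = 0
Σ ṁᵢCp,ᵢTᵢ = 241×2.32×20.3 + 1250×2.32×-43.2 = -113930
Σ ṁᵢCp,ᵢ = 241×2.32 + 1250×2.32 = 3459.1
T_out = -113930 / 3459.1 = -32.936 °C

T_out = -32.9 °C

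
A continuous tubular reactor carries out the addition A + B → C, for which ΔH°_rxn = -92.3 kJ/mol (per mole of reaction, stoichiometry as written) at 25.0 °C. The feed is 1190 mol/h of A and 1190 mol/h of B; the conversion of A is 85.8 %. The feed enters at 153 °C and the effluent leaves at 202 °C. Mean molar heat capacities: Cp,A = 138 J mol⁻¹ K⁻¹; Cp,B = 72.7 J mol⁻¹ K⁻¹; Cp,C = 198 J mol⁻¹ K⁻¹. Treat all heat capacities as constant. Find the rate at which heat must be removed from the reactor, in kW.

Q_out = 23.4 kW

Extent of reaction ξ = 0.858 × 1190 = 1021 mol/h
Reaction term: ξ·ΔH°_rxn = 1021 × -92.3 = -94240 kJ/h
Sensible, feed 153→25 °C: -32094 kJ/h
Outlet flows (mol/h): A 168.98, B 168.98, C 1021
Sensible, products 25→202 °C: 42085 kJ/h
Q = ΔH = -84249 kJ/h = -23.403 kW
Heat removed = 23.403 kW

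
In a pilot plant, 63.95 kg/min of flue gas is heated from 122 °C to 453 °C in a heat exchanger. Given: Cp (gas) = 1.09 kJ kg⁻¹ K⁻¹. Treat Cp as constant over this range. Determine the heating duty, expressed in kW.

Q = ṁ·Cp·ΔT = 63.95 × 1.09 × (453 − 122) = 23073 kJ/min
Converting: 23073 / 60 s = 384.54 kW

Q = 385 kW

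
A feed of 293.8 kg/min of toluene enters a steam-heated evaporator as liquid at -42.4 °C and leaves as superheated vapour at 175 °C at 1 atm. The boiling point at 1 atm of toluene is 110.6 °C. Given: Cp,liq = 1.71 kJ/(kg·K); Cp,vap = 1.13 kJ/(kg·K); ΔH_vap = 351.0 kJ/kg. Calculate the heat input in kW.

Q = 3360 kW

liquid -42.4→110.6 °C: 261.63 kJ/kg
vaporisation at 110.6 °C: 351 kJ/kg
vapour 110.6→175 °C: 72.772 kJ/kg
Δh = 261.63 + 351 + 72.772 = 685.4 kJ/kg
Q = ṁ·Δh = 293.8 kg/min × 685.4 kJ/kg = 201370 kJ/min
|Q| = 3356.2 kW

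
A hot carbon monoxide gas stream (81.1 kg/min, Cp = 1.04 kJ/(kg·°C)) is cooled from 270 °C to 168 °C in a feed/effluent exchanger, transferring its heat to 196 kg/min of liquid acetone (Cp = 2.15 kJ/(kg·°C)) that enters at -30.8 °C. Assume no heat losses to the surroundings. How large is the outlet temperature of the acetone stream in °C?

Heat released by hot stream: Q = 81.1 × 1.04 × (270 − 168) = 8603.1 kJ/min
Energy balance on cold side (adiabatic exchanger): Q = ṁ_c·Cp_c·(T_c,out − T_c,in)
T_c,out = -30.8 + 8603.1/(196 × 2.15) = -10.385 °C

T_c,out = -10.4 °C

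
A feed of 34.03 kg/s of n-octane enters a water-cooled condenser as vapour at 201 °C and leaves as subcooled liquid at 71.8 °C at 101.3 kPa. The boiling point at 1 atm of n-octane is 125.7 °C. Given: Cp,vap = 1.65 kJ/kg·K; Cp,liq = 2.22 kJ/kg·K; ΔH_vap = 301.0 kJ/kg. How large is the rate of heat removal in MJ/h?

Q_c = 66800 MJ/h

vapour 201→125.7 °C: -124.24 kJ/kg
condensation at 125.7 °C: -301 kJ/kg
liquid 125.7→71.8 °C: -119.66 kJ/kg
Δh = -124.24 + -301 + -119.66 = -544.9 kJ/kg
Q = ṁ·Δh = 34.03 kg/s × -544.9 kJ/kg = -18543 kJ/s
|Q| = 18543 kW = 66755 MJ/h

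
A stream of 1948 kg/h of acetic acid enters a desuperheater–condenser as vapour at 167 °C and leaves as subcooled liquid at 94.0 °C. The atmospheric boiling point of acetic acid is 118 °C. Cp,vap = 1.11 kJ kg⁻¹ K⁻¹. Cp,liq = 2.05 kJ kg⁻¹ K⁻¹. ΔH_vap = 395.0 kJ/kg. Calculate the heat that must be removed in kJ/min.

Q_c = 16200 kJ/min

vapour 167→118 °C: -54.39 kJ/kg
condensation at 118 °C: -395 kJ/kg
liquid 118→94.0 °C: -49.2 kJ/kg
Δh = -54.39 + -395 + -49.2 = -498.59 kJ/kg
Q = ṁ·Δh = 1948 kg/h × -498.59 kJ/kg = -971250 kJ/h
|Q| = 269.79 kW = 16188 kJ/min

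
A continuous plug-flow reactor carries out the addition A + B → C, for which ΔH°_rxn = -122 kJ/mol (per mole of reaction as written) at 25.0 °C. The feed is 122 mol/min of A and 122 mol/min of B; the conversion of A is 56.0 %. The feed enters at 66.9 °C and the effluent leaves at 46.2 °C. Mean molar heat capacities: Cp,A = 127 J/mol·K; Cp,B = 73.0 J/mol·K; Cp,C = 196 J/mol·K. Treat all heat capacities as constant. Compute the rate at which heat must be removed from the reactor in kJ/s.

Q_out = 147 kJ/s

Extent of reaction ξ = 0.560 × 122 = 68.32 mol/min
Reaction term: ξ·ΔH°_rxn = 68.32 × -122 = -8335 kJ/min
Sensible, feed 66.9→25 °C: -1022.4 kJ/min
Outlet flows (mol/min): A 53.68, B 53.68, C 68.32
Sensible, products 25→46.2 °C: 511.49 kJ/min
Q = ΔH = -8845.9 kJ/min = -147.43 kW
Heat removed = 147.43 kJ/s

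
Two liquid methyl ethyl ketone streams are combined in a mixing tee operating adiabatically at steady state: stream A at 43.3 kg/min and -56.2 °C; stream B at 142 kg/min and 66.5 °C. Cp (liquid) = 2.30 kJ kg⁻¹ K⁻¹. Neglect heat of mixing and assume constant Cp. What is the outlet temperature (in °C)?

T_out = 37.8 °C

Energy balance with Q = 0: Σ ṁᵢCp,ᵢ(T_out − Tᵢ) = 0
Σ ṁᵢCp,ᵢTᵢ = 43.3×2.30×-56.2 + 142×2.30×66.5 = 16122
Σ ṁᵢCp,ᵢ = 43.3×2.30 + 142×2.30 = 426.19
T_out = 16122 / 426.19 = 37.828 °C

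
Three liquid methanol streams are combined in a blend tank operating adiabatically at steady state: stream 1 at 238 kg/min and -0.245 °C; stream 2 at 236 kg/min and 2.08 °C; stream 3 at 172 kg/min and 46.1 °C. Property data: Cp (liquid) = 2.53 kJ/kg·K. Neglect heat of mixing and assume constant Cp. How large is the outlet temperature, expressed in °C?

Energy balance with Q = 0: Σ ṁᵢCp,ᵢ(T_out − Tᵢ) = 0
Σ ṁᵢCp,ᵢTᵢ = 238×2.53×-0.245 + 236×2.53×2.08 + 172×2.53×46.1 = 21155
Σ ṁᵢCp,ᵢ = 238×2.53 + 236×2.53 + 172×2.53 = 1634.4
T_out = 21155 / 1634.4 = 12.944 °C

T_out = 12.9 °C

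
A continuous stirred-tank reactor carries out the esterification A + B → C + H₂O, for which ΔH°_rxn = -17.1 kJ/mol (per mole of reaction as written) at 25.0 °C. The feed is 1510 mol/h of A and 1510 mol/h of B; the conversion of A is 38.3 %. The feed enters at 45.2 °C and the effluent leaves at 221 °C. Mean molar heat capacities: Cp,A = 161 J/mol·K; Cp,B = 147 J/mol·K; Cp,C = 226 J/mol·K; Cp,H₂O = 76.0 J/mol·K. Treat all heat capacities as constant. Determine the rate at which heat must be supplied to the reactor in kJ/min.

Q_in = 1190 kJ/min

Extent of reaction ξ = 0.383 × 1510 = 578.33 mol/h
Reaction term: ξ·ΔH°_rxn = 578.33 × -17.1 = -9889.4 kJ/h
Sensible, feed 45.2→25 °C: -9394.6 kJ/h
Outlet flows (mol/h): A 931.67, B 931.67, C 578.33, H₂O 578.33
Sensible, products 25→221 °C: 90476 kJ/h
Q = ΔH = 71192 kJ/h = 19.775 kW
Heat supplied = 1186.5 kJ/min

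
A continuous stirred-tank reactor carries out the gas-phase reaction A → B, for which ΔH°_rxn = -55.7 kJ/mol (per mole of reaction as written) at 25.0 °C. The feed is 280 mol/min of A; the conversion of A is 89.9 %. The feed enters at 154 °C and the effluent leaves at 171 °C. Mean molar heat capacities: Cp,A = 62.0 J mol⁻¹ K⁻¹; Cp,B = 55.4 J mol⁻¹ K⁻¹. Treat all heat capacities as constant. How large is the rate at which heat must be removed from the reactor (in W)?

Q_out = 233000 W

Extent of reaction ξ = 0.899 × 280 = 251.72 mol/min
Reaction term: ξ·ΔH°_rxn = 251.72 × -55.7 = -14021 kJ/min
Sensible, feed 154→25 °C: -2239.4 kJ/min
Outlet flows (mol/min): A 28.28, B 251.72
Sensible, products 25→171 °C: 2292 kJ/min
Q = ΔH = -13968 kJ/min = -232.8 kW
Heat removed = 232800 W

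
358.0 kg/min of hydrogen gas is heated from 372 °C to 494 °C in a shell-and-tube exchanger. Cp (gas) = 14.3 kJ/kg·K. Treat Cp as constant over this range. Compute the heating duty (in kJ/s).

Q = 10400 kJ/s

Q = ṁ·Cp·ΔT = 358.0 × 14.3 × (494 − 372) = 624570 kJ/min
Converting: 624570 / 60 s = 10409 kW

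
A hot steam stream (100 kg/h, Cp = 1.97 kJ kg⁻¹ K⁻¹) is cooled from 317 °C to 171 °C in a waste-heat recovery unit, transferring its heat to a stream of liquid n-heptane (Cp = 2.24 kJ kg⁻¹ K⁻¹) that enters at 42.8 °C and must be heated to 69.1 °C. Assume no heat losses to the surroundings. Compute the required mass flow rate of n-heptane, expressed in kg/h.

Heat released by hot stream: Q = 100 × 1.97 × (317 − 171) = 28762 kJ/h
Energy balance on cold side (adiabatic exchanger): Q = ṁ_c·Cp_c·(T_c,out − T_c,in)
ṁ_c = 28762 / [2.24 × (69.1 − 42.8)] = 488.22 kg/h

ṁ_c = 488 kg/h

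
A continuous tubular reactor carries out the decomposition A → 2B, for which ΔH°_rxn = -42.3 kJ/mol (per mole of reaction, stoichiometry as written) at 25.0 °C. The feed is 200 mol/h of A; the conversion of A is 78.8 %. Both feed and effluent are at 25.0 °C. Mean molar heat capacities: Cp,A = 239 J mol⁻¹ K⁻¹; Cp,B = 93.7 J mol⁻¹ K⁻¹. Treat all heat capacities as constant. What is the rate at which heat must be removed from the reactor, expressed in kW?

Extent of reaction ξ = 0.788 × 200 = 157.6 mol/h
Reaction term: ξ·ΔH°_rxn = 157.6 × -42.3 = -6666.5 kJ/h
Q = ΔH = -6666.5 kJ/h = -1.8518 kW
Heat removed = 1.8518 kW

Q_out = 1.85 kW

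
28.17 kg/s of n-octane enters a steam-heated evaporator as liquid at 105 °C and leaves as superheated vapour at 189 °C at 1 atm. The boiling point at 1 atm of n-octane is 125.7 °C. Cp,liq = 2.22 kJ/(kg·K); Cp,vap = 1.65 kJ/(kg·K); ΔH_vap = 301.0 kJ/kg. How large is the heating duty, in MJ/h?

liquid 105→125.7 °C: 45.954 kJ/kg
vaporisation at 125.7 °C: 301 kJ/kg
vapour 125.7→189 °C: 104.44 kJ/kg
Δh = 45.954 + 301 + 104.44 = 451.4 kJ/kg
Q = ṁ·Δh = 28.17 kg/s × 451.4 kJ/kg = 12716 kJ/s
|Q| = 12716 kW = 45777 MJ/h

Q = 45800 MJ/h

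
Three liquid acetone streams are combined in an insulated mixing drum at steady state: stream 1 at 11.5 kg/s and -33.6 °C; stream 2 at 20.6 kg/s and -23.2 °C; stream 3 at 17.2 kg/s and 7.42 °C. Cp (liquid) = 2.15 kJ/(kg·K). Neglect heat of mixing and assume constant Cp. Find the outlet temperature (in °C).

Adiabatic, steady state ⇒ Σ ṁᵢCp,ᵢ(T_out − Tᵢ) = 0
T_out = Σ ṁᵢCp,ᵢTᵢ / Σ ṁᵢCp,ᵢ
      = -1583.9 / 105.99 = -14.943 °C

T_out = -14.9 °C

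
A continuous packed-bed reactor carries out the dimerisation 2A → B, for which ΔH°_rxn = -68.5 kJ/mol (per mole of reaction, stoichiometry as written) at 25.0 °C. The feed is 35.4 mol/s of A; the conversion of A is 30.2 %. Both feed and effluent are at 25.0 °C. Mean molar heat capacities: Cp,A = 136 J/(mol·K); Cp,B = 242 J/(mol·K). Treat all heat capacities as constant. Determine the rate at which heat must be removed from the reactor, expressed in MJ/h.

Q_out = 1320 MJ/h

Extent of reaction ξ = 0.302 × 35.4 / 2 = 5.3454 mol/s
Reaction term: ξ·ΔH°_rxn = 5.3454 × -68.5 = -366.16 kJ/s
Q = ΔH = -366.16 kJ/s = -366.16 kW
Heat removed = 1318.2 MJ/h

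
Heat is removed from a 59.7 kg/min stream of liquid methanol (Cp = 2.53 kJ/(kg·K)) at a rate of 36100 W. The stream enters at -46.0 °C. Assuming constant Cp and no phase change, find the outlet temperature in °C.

Q = 36100 W = 2166 kJ/min
ΔT = Q/(ṁ·Cp) = 2166/(59.7×2.53) = 14.34 K
T_out = -46.0 − 14.34 = -60.34 °C

T_out = -60.3 °C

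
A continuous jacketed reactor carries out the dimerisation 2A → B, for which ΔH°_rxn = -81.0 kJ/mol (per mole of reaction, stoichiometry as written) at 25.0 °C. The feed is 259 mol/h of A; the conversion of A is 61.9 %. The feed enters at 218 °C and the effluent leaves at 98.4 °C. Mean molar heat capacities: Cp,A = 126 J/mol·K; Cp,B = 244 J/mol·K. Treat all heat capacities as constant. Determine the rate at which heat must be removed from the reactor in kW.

Extent of reaction ξ = 0.619 × 259 / 2 = 80.16 mol/h
Reaction term: ξ·ΔH°_rxn = 80.16 × -81.0 = -6493 kJ/h
Sensible, feed 218→25 °C: -6298.4 kJ/h
Outlet flows (mol/h): A 98.679, B 80.16
Sensible, products 25→98.4 °C: 2348.3 kJ/h
Q = ΔH = -10443 kJ/h = -2.9009 kW
Heat removed = 2.9009 kW

Q_out = 2.90 kW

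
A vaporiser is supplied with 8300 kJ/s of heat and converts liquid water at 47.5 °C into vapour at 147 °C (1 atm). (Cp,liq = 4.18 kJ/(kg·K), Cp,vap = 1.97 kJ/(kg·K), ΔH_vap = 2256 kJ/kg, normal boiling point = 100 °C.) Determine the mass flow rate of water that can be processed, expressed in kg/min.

Δh = 4.18×(100−47.5) + 2256 + 1.97×(147−100) = 2568 kJ/kg
Q = 8300 kJ/s = 8300 kJ/s = 498000 kJ/min
ṁ = Q/Δh = 498000 / 2568 = 193.92 kg/min

ṁ = 194 kg/min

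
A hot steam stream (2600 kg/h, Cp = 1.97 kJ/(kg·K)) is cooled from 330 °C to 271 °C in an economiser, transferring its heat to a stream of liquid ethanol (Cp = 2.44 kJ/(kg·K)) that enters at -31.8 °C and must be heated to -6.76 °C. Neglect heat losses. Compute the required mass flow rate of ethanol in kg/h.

ṁ_c = 4950 kg/h

Heat released by hot stream: Q = 2600 × 1.97 × (330 − 271) = 302200 kJ/h
Energy balance on cold side (adiabatic exchanger): Q = ṁ_c·Cp_c·(T_c,out − T_c,in)
ṁ_c = 302200 / [2.44 × (-6.76 − -31.8)] = 4946.2 kg/h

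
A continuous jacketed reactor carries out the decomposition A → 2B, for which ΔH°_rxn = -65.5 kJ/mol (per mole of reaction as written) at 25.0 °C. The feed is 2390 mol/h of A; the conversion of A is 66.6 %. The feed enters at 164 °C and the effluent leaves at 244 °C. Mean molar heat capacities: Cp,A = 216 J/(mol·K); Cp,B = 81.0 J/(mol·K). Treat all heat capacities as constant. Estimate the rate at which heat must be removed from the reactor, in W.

Q_out = 22700 W

Extent of reaction ξ = 0.666 × 2390 = 1591.7 mol/h
Reaction term: ξ·ΔH°_rxn = 1591.7 × -65.5 = -104260 kJ/h
Sensible, feed 164→25 °C: -71757 kJ/h
Outlet flows (mol/h): A 798.26, B 3183.5
Sensible, products 25→244 °C: 94233 kJ/h
Q = ΔH = -81784 kJ/h = -22.718 kW
Heat removed = 22718 W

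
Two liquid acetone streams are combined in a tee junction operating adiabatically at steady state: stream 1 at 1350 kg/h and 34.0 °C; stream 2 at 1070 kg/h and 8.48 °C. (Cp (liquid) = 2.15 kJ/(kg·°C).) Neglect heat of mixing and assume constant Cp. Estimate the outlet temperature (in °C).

Adiabatic, steady state ⇒ Σ ṁᵢCp,ᵢ(T_out − Tᵢ) = 0
Σ ṁᵢCp,ᵢTᵢ = 1350×2.15×34.0 + 1070×2.15×8.48 = 118190
Σ ṁᵢCp,ᵢ = 1350×2.15 + 1070×2.15 = 5203
T_out = 118190 / 5203 = 22.716 °C

T_out = 22.7 °C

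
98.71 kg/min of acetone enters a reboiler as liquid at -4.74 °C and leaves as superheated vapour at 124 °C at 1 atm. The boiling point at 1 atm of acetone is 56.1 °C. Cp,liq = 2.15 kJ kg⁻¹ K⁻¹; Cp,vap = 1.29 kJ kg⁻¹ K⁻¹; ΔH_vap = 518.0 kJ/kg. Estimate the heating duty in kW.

Q = 1210 kW

liquid -4.74→56.1 °C: 130.81 kJ/kg
vaporisation at 56.1 °C: 518 kJ/kg
vapour 56.1→124 °C: 87.591 kJ/kg
Δh = 130.81 + 518 + 87.591 = 736.4 kJ/kg
Q = ṁ·Δh = 98.71 kg/min × 736.4 kJ/kg = 72690 kJ/min
|Q| = 1211.5 kW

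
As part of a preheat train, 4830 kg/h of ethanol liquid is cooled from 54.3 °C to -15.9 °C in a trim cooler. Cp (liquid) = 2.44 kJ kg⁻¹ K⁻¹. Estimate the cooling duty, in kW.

Q_c = 230 kW

Q = ṁ·Cp·ΔT = 4830 × 2.44 × (-15.9 − 54.3) = -827320 kJ/h
Converting: 827320 / 3600 s = 229.81 kW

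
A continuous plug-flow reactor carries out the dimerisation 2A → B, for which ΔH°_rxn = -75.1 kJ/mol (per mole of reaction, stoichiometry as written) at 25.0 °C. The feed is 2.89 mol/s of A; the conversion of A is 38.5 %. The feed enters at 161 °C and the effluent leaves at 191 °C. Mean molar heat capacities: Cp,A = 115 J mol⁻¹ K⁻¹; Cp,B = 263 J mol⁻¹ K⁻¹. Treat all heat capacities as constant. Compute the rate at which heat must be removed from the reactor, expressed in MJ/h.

Q_out = 104 MJ/h

Extent of reaction ξ = 0.385 × 2.89 / 2 = 0.55633 mol/s
Reaction term: ξ·ΔH°_rxn = 0.55633 × -75.1 = -41.78 kJ/s
Sensible, feed 161→25 °C: -45.2 kJ/s
Outlet flows (mol/s): A 1.7773, B 0.55633
Sensible, products 25→191 °C: 58.218 kJ/s
Q = ΔH = -28.762 kJ/s = -28.762 kW
Heat removed = 103.54 MJ/h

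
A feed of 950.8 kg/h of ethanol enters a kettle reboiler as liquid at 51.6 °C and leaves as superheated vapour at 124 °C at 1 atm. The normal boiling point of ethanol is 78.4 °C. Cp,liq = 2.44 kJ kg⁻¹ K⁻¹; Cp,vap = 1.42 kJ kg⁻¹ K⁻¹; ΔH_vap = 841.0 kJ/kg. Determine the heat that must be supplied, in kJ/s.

Q = 256 kJ/s

liquid 51.6→78.4 °C: 65.392 kJ/kg
vaporisation at 78.4 °C: 841 kJ/kg
vapour 78.4→124 °C: 64.752 kJ/kg
Δh = 65.392 + 841 + 64.752 = 971.14 kJ/kg
Q = ṁ·Δh = 950.8 kg/h × 971.14 kJ/kg = 923360 kJ/h
|Q| = 256.49 kW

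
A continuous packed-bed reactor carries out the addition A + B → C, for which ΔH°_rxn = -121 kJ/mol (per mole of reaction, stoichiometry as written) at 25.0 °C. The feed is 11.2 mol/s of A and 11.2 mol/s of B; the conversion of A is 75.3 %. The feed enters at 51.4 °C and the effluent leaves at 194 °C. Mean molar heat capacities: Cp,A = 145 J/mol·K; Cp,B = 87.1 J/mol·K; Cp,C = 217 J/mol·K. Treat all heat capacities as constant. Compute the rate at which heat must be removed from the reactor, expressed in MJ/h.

Q_out = 2420 MJ/h

Extent of reaction ξ = 0.753 × 11.2 = 8.4336 mol/s
Reaction term: ξ·ΔH°_rxn = 8.4336 × -121 = -1020.5 kJ/s
Sensible, feed 51.4→25 °C: -68.627 kJ/s
Outlet flows (mol/s): A 2.7664, B 2.7664, C 8.4336
Sensible, products 25→194 °C: 417.8 kJ/s
Q = ΔH = -671.3 kJ/s = -671.3 kW
Heat removed = 2416.7 MJ/h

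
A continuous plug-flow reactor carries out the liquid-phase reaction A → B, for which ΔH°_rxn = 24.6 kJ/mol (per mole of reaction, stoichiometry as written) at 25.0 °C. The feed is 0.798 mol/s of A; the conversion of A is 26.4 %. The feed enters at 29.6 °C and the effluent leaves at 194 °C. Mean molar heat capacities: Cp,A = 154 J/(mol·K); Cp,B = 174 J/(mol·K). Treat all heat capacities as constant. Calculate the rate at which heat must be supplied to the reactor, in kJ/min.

Extent of reaction ξ = 0.264 × 0.798 = 0.21067 mol/s
Reaction term: ξ·ΔH°_rxn = 0.21067 × 24.6 = 5.1825 kJ/s
Sensible, feed 29.6→25 °C: -0.5653 kJ/s
Outlet flows (mol/s): A 0.58733, B 0.21067
Sensible, products 25→194 °C: 21.481 kJ/s
Q = ΔH = 26.098 kJ/s = 26.098 kW
Heat supplied = 1565.9 kJ/min

Q_in = 1570 kJ/min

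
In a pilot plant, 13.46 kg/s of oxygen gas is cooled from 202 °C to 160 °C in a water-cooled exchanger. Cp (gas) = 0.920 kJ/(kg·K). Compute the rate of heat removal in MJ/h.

Q = ṁ·Cp·ΔT = 13.46 × 0.920 × (160 − 202) = -520.09 kJ/s
Cooling duty = 1872.3 MJ/h

Q_c = 1870 MJ/h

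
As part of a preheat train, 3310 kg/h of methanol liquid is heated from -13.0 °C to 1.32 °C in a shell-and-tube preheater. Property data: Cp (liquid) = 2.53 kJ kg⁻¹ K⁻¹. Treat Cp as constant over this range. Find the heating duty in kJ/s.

Q = 33.3 kJ/s

Q = ṁ·Cp·ΔT = 3310 × 2.53 × (1.32 − -13.0) = 119920 kJ/h
Converting: 119920 / 3600 s = 33.311 kW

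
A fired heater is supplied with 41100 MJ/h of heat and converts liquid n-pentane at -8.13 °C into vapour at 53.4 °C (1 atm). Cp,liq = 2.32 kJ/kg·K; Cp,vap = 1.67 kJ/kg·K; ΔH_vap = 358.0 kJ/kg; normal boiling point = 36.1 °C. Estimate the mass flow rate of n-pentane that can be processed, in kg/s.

ṁ = 23.3 kg/s

Δh = 2.32×(36.1−-8.13) + 358.0 + 1.67×(53.4−36.1) = 489.5 kJ/kg
Q = 41100 MJ/h = 11417 kJ/s = 11417 kJ/s
ṁ = Q/Δh = 11417 / 489.5 = 23.323 kg/s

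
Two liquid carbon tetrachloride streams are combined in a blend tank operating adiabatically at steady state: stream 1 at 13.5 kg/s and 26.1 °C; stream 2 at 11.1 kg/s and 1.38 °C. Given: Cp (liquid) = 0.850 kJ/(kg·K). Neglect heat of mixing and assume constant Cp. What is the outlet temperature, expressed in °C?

No heat crosses the boundary, so H_out = H_in.
Σ ṁᵢCp,ᵢTᵢ = 13.5×0.850×26.1 + 11.1×0.850×1.38 = 312.52
Σ ṁᵢCp,ᵢ = 13.5×0.850 + 11.1×0.850 = 20.91
T_out = 312.52 / 20.91 = 14.946 °C

T_out = 14.9 °C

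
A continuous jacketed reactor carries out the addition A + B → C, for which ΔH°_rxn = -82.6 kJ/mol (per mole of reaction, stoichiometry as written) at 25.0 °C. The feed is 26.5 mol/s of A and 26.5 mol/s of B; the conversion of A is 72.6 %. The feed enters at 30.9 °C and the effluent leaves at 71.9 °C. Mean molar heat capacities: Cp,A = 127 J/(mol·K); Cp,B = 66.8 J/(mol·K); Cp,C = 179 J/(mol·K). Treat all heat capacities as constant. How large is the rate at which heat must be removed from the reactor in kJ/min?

Extent of reaction ξ = 0.726 × 26.5 = 19.239 mol/s
Reaction term: ξ·ΔH°_rxn = 19.239 × -82.6 = -1589.1 kJ/s
Sensible, feed 30.9→25 °C: -30.301 kJ/s
Outlet flows (mol/s): A 7.261, B 7.261, C 19.239
Sensible, products 25→71.9 °C: 227.51 kJ/s
Q = ΔH = -1391.9 kJ/s = -1391.9 kW
Heat removed = 83516 kJ/min

Q_out = 83500 kJ/min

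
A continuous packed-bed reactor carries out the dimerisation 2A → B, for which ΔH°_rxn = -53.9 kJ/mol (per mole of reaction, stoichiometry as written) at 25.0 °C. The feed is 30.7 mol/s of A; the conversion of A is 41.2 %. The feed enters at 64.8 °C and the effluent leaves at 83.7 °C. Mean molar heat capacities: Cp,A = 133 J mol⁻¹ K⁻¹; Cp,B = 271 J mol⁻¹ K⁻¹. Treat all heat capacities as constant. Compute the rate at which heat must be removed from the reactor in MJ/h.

Q_out = 943 MJ/h

Extent of reaction ξ = 0.412 × 30.7 / 2 = 6.3242 mol/s
Reaction term: ξ·ΔH°_rxn = 6.3242 × -53.9 = -340.87 kJ/s
Sensible, feed 64.8→25 °C: -162.51 kJ/s
Outlet flows (mol/s): A 18.052, B 6.3242
Sensible, products 25→83.7 °C: 241.53 kJ/s
Q = ΔH = -261.85 kJ/s = -261.85 kW
Heat removed = 942.65 MJ/h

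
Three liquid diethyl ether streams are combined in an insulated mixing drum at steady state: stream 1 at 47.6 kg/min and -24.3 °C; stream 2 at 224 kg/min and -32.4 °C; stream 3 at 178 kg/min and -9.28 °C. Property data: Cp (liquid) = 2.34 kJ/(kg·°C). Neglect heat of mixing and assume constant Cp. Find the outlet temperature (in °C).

T_out = -22.4 °C

Adiabatic, steady state ⇒ Σ ṁᵢCp,ᵢ(T_out − Tᵢ) = 0
T_out = Σ ṁᵢCp,ᵢTᵢ / Σ ṁᵢCp,ᵢ
      = -23555 / 1052.1 = -22.389 °C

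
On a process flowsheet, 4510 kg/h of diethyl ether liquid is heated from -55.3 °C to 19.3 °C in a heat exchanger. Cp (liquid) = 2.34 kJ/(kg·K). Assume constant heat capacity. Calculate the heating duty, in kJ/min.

Q = 13100 kJ/min

Q = ṁ·Cp·ΔT = 4510 × 2.34 × (19.3 − -55.3) = 787280 kJ/h
Converting: 787280 / 3600 s = 218.69 kW
Heating duty = 13121 kJ/min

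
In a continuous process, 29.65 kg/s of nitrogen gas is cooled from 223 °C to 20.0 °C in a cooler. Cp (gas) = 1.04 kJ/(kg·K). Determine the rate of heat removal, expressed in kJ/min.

Q = ṁ·Cp·ΔT = 29.65 × 1.04 × (20.0 − 223) = -6259.7 kJ/s
Cooling duty = 375580 kJ/min

Q_c = 376000 kJ/min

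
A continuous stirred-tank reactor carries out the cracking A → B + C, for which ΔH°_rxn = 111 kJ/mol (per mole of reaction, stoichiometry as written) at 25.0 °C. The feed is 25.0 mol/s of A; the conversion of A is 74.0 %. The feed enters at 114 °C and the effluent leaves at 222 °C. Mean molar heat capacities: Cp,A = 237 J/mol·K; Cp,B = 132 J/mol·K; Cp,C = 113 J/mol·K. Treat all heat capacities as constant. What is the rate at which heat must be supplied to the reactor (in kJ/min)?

Extent of reaction ξ = 0.740 × 25.0 = 18.5 mol/s
Reaction term: ξ·ΔH°_rxn = 18.5 × 111 = 2053.5 kJ/s
Sensible, feed 114→25 °C: -527.33 kJ/s
Outlet flows (mol/s): A 6.5, B 18.5, C 18.5
Sensible, products 25→222 °C: 1196.4 kJ/s
Q = ΔH = 2722.6 kJ/s = 2722.6 kW
Heat supplied = 163350 kJ/min

Q_in = 163000 kJ/min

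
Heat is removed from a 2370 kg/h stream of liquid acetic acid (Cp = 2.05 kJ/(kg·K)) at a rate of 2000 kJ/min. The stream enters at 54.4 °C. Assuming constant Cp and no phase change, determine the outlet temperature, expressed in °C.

Q = 2000 kJ/min = 120000 kJ/h
ΔT = Q/(ṁ·Cp) = 120000/(2370×2.05) = 24.699 K
T_out = 54.4 − 24.699 = 29.701 °C

T_out = 29.7 °C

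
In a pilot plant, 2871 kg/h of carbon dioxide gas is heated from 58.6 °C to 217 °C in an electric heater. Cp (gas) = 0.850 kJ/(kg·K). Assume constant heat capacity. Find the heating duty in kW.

Q = 107 kW

Q = ṁ·Cp·ΔT = 2871 × 0.850 × (217 − 58.6) = 386550 kJ/h
Converting: 386550 / 3600 s = 107.38 kW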